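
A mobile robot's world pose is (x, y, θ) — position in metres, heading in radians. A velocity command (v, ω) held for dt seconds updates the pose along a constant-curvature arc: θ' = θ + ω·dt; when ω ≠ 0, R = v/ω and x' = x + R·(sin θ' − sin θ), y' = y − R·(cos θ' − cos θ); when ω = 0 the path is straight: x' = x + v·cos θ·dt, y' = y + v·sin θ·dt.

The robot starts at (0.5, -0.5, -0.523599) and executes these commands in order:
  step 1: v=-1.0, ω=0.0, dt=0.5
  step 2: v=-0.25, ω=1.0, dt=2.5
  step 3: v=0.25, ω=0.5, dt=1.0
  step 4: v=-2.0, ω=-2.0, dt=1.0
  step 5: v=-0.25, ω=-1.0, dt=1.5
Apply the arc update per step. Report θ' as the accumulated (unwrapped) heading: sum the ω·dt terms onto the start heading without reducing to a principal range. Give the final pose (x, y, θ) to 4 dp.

(-0.9253, -1.9524, -1.0236)

step 1: θ'=-0.5236 (straight) → pose (0.0670, -0.2500, -0.5236)
step 2: θ'=1.9764 (R=-0.2500) → pose (-0.2877, -0.5651, 1.9764)
step 3: θ'=2.4764 (R=0.5000) → pose (-0.4386, -0.3690, 2.4764)
step 4: θ'=0.4764 (R=1.0000) → pose (-0.5972, -2.0445, 0.4764)
step 5: θ'=-1.0236 (R=0.2500) → pose (-0.9253, -1.9524, -1.0236)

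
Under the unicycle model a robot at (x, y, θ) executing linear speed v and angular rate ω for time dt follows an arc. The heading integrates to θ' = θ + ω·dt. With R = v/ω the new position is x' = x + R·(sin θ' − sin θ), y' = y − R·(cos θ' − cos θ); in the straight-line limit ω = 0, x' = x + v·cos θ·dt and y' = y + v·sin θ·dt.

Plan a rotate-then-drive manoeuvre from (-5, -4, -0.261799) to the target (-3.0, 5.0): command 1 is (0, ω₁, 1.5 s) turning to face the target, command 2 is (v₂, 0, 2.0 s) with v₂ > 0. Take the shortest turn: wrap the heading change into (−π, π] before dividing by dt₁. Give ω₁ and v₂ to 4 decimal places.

ω₁ = 1.0760, v₂ = 4.6098

heading to target = atan2(5−-4, -3−-5) = 1.3521
Δθ = wrap(1.3521 − -0.2618) = 1.6139; ω₁ = Δθ/dt₁ = 1.0760
distance = √((-3−-5)² + (5−-4)²) = 9.2195; v₂ = distance/dt₂ = 4.6098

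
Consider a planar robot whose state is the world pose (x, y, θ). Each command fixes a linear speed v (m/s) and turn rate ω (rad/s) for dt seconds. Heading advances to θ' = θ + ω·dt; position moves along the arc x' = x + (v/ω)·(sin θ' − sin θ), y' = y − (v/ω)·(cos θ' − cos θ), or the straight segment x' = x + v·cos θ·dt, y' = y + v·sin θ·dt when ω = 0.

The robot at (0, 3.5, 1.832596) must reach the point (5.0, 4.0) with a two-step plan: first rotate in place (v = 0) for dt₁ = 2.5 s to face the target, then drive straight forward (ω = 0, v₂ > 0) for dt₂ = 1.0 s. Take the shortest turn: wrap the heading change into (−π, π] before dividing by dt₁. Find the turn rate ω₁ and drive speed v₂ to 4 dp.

heading to target = atan2(4−3.5, 5−0) = 0.0997
Δθ = wrap(0.0997 − 1.8326) = -1.7329; ω₁ = Δθ/dt₁ = -0.6932
distance = √((5−0)² + (4−3.5)²) = 5.0249; v₂ = distance/dt₂ = 5.0249

ω₁ = -0.6932, v₂ = 5.0249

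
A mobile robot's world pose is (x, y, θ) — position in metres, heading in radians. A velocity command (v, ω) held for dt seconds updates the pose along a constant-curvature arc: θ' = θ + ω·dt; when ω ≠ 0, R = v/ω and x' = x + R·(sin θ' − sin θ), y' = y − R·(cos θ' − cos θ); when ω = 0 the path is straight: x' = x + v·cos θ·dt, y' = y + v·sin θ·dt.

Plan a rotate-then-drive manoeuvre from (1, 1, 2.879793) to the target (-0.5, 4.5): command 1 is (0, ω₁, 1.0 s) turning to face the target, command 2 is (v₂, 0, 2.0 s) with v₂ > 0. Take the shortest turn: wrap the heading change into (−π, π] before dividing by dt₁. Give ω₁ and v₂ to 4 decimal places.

ω₁ = -0.9041, v₂ = 1.9039

heading to target = atan2(4.5−1, -0.5−1) = 1.9757
Δθ = wrap(1.9757 − 2.8798) = -0.9041; ω₁ = Δθ/dt₁ = -0.9041
distance = √((-0.5−1)² + (4.5−1)²) = 3.8079; v₂ = distance/dt₂ = 1.9039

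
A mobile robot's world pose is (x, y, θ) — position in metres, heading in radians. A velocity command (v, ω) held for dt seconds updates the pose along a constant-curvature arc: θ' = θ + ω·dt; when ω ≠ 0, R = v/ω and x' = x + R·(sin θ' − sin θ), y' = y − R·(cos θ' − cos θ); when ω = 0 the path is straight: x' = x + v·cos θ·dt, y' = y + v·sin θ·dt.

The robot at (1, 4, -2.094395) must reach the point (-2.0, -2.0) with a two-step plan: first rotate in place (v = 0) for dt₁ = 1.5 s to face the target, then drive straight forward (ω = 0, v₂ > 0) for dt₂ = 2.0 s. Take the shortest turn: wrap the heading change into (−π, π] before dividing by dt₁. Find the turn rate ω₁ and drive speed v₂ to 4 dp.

heading to target = atan2(-2−4, -2−1) = -2.0344
Δθ = wrap(-2.0344 − -2.0944) = 0.0600; ω₁ = Δθ/dt₁ = 0.0400
distance = √((-2−1)² + (-2−4)²) = 6.7082; v₂ = distance/dt₂ = 3.3541

ω₁ = 0.0400, v₂ = 3.3541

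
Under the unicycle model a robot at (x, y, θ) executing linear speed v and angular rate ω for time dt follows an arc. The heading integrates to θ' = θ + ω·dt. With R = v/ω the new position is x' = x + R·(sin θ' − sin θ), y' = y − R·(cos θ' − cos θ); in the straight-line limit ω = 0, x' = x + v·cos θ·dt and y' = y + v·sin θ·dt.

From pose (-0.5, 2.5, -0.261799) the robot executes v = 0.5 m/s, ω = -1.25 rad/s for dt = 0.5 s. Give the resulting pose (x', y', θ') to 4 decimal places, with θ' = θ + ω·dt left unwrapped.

θ' = -0.2618 + -1.25·0.5 = -0.8868
R = v/ω = 0.5/-1.25 = -0.4000
x' = -0.5 + -0.4000·(sin -0.8868 − sin -0.2618) = -0.2935
y' = 2.5 − -0.4000·(cos -0.8868 − cos -0.2618) = 2.3664

(-0.2935, 2.3664, -0.8868)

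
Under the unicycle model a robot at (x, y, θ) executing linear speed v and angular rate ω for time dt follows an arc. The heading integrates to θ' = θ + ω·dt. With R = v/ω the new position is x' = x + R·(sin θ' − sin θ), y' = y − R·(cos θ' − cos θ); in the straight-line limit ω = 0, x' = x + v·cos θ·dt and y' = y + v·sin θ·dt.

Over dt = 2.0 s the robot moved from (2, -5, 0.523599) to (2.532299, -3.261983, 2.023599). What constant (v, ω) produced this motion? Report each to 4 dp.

Δθ = 2.023599 − 0.523599 = 1.500000
ω = Δθ/dt = 1.500000/2.0 = 0.7500
R = −Δy/(cos θ' − cos θ) = 1.3333
v = R·ω = 1.3333·0.7500 = 1.0000

v = 1.0000, ω = 0.7500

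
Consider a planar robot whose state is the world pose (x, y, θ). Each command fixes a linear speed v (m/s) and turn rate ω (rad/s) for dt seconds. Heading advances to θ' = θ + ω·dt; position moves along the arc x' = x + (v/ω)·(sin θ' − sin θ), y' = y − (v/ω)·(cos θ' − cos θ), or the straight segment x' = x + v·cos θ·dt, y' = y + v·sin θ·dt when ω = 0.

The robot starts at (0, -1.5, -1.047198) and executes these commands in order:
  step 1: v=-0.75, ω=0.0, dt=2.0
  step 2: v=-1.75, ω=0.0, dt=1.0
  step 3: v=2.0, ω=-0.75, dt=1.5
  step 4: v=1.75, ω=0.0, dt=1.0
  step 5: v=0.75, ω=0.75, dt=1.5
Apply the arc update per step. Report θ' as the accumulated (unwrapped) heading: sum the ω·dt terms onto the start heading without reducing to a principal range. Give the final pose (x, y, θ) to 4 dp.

step 1: θ'=-1.0472 (straight) → pose (-0.7500, -0.2010, -1.0472)
step 2: θ'=-1.0472 (straight) → pose (-1.6250, 1.3146, -1.0472)
step 3: θ'=-2.1722 (R=-2.6667) → pose (-1.7356, -1.5275, -2.1722)
step 4: θ'=-2.1722 (straight) → pose (-2.7258, -2.9705, -2.1722)
step 5: θ'=-1.0472 (R=1.0000) → pose (-2.7672, -4.0363, -1.0472)

(-2.7672, -4.0363, -1.0472)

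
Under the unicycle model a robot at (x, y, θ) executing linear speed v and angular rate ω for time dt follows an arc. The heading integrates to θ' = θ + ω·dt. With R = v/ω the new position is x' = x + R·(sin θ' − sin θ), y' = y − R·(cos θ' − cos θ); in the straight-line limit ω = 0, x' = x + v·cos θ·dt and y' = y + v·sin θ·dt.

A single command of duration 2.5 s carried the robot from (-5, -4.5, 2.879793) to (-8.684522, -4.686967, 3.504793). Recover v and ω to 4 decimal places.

v = 1.5000, ω = 0.2500

Δθ = 3.504793 − 2.879793 = 0.625000
ω = Δθ/dt = 0.625000/2.5 = 0.2500
R = Δx/(sin θ' − sin θ) = 6.0000
v = R·ω = 6.0000·0.2500 = 1.5000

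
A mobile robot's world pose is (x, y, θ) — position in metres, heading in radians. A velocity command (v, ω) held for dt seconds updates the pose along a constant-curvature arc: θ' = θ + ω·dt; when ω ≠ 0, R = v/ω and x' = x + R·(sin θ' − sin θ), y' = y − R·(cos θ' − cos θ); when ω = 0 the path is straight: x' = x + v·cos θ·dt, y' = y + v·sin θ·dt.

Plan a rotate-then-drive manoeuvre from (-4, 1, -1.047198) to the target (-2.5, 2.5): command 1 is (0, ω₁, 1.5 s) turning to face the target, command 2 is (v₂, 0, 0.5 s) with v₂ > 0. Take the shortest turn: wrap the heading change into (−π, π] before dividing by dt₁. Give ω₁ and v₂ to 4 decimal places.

heading to target = atan2(2.5−1, -2.5−-4) = 0.7854
Δθ = wrap(0.7854 − -1.0472) = 1.8326; ω₁ = Δθ/dt₁ = 1.2217
distance = √((-2.5−-4)² + (2.5−1)²) = 2.1213; v₂ = distance/dt₂ = 4.2426

ω₁ = 1.2217, v₂ = 4.2426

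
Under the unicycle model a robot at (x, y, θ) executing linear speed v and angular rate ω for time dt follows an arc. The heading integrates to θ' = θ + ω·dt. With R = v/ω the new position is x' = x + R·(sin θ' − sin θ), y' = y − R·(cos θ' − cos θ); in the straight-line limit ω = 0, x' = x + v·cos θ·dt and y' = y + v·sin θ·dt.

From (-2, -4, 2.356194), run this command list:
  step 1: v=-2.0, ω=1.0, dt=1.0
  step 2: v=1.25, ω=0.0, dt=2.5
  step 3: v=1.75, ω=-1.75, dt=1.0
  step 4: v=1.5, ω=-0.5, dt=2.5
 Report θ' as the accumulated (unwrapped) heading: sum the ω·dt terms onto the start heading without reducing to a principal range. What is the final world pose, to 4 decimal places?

step 1: θ'=3.3562 (R=-2.0000) → pose (-0.1599, -4.5399, 3.3562)
step 2: θ'=3.3562 (straight) → pose (-3.2132, -5.2054, 3.3562)
step 3: θ'=1.6062 (R=-1.0000) → pose (-4.4255, -4.2637, 1.6062)
step 4: θ'=0.3562 (R=-3.0000) → pose (-2.4735, -1.3459, 0.3562)

(-2.4735, -1.3459, 0.3562)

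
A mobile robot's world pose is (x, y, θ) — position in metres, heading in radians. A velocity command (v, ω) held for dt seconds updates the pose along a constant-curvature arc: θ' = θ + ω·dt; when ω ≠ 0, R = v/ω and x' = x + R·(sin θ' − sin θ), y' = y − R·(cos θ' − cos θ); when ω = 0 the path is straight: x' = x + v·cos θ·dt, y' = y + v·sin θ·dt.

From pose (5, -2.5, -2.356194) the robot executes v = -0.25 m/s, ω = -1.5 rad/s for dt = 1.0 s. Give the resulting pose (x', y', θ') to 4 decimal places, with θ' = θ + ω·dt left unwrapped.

(5.2271, -2.4920, -3.8562)

θ' = -2.3562 + -1.5·1.0 = -3.8562
R = v/ω = -0.25/-1.5 = 0.1667
x' = 5 + 0.1667·(sin -3.8562 − sin -2.3562) = 5.2271
y' = -2.5 − 0.1667·(cos -3.8562 − cos -2.3562) = -2.4920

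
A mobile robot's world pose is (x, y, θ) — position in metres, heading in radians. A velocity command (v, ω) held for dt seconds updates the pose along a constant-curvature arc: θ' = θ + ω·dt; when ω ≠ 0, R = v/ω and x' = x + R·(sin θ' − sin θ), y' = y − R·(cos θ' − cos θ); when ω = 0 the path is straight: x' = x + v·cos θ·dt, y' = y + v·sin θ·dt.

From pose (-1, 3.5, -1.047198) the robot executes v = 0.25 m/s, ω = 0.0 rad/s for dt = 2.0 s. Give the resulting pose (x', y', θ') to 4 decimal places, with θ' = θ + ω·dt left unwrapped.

θ' = -1.0472 + 0.0·2.0 = -1.0472
ω = 0 → straight: x' = -1 + 0.25·cos(-1.0472)·2.0 = -0.7500
y' = 3.5 + 0.25·sin(-1.0472)·2.0 = 3.0670

(-0.7500, 3.0670, -1.0472)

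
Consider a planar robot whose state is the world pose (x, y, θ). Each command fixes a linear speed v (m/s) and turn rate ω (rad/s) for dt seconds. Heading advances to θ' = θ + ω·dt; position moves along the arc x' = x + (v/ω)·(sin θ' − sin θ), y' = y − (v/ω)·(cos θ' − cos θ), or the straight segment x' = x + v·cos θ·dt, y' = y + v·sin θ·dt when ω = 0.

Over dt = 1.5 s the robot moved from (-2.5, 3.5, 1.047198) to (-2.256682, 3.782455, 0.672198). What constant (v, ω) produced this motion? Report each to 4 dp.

Δθ = 0.672198 − 1.047198 = -0.375000
ω = Δθ/dt = -0.375000/1.5 = -0.2500
R = −Δy/(cos θ' − cos θ) = -1.0000
v = R·ω = -1.0000·-0.2500 = 0.2500

v = 0.2500, ω = -0.2500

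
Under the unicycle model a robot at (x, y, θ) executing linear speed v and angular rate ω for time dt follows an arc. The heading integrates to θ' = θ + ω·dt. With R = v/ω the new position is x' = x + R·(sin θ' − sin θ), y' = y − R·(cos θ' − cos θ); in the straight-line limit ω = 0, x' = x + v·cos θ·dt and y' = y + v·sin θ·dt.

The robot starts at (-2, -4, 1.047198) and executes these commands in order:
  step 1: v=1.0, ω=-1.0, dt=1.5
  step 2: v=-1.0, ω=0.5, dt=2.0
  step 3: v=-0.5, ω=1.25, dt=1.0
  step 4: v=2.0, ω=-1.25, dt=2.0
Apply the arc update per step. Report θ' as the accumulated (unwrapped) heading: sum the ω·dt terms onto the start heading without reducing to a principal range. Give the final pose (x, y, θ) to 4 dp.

(-0.2004, -2.5426, -0.7028)

step 1: θ'=-0.4528 (R=-1.0000) → pose (-0.6965, -3.6008, -0.4528)
step 2: θ'=0.5472 (R=-2.0000) → pose (-2.6121, -3.6913, 0.5472)
step 3: θ'=1.7972 (R=-0.4000) → pose (-2.7937, -4.1226, 1.7972)
step 4: θ'=-0.7028 (R=-1.6000) → pose (-0.2004, -2.5426, -0.7028)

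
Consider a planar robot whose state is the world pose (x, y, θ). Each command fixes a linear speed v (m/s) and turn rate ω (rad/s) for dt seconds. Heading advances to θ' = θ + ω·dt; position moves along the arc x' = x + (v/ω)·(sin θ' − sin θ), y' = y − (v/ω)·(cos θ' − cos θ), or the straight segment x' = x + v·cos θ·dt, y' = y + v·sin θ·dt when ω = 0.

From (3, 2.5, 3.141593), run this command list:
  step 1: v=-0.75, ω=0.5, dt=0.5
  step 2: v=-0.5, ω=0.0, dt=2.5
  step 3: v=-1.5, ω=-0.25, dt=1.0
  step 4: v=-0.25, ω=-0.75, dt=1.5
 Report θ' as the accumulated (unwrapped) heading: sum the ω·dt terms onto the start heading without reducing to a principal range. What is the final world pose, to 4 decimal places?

step 1: θ'=3.3916 (R=-1.5000) → pose (3.3711, 2.5466, 3.3916)
step 2: θ'=3.3916 (straight) → pose (4.5822, 2.8559, 3.3916)
step 3: θ'=3.1416 (R=6.0000) → pose (6.0667, 3.0424, 3.1416)
step 4: θ'=2.0166 (R=0.3333) → pose (6.3674, 2.8528, 2.0166)

(6.3674, 2.8528, 2.0166)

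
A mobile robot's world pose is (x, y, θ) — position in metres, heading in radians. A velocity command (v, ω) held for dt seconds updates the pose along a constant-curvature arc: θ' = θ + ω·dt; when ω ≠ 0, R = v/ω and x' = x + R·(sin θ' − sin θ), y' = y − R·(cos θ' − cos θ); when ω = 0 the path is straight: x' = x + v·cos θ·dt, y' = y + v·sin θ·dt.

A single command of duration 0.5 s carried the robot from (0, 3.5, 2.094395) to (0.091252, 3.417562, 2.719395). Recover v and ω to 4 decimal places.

Δθ = 2.719395 − 2.094395 = 0.625000
ω = Δθ/dt = 0.625000/0.5 = 1.2500
R = Δx/(sin θ' − sin θ) = -0.2000
v = R·ω = -0.2000·1.2500 = -0.2500

v = -0.2500, ω = 1.2500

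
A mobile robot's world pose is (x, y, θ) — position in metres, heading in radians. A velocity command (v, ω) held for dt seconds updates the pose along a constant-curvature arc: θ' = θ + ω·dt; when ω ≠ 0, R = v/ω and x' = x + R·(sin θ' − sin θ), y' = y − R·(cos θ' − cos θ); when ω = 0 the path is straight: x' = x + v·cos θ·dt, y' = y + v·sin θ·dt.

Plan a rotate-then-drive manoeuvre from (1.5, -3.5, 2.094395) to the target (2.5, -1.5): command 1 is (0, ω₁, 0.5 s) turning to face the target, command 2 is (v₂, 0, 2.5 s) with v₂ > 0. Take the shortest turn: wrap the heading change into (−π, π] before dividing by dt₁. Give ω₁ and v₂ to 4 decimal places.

heading to target = atan2(-1.5−-3.5, 2.5−1.5) = 1.1071
Δθ = wrap(1.1071 − 2.0944) = -0.9872; ω₁ = Δθ/dt₁ = -1.9745
distance = √((2.5−1.5)² + (-1.5−-3.5)²) = 2.2361; v₂ = distance/dt₂ = 0.8944

ω₁ = -1.9745, v₂ = 0.8944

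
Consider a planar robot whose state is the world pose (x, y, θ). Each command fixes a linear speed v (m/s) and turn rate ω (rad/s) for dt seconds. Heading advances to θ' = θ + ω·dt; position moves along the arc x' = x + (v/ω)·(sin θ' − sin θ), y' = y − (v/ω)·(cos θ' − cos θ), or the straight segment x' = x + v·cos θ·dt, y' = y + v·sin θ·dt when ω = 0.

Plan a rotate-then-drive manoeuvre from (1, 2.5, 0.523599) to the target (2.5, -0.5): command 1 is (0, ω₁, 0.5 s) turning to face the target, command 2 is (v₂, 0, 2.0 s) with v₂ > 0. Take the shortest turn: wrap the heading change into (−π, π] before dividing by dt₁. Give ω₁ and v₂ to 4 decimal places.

heading to target = atan2(-0.5−2.5, 2.5−1) = -1.1071
Δθ = wrap(-1.1071 − 0.5236) = -1.6307; ω₁ = Δθ/dt₁ = -3.2615
distance = √((2.5−1)² + (-0.5−2.5)²) = 3.3541; v₂ = distance/dt₂ = 1.6771

ω₁ = -3.2615, v₂ = 1.6771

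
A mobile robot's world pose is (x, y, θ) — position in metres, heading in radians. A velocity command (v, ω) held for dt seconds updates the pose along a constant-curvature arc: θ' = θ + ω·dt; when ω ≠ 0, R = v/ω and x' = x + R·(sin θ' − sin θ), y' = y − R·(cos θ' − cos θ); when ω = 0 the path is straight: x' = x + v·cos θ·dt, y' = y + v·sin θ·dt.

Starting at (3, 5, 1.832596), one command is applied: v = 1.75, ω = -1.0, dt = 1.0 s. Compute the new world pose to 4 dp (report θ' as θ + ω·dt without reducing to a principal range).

(3.3959, 6.6306, 0.8326)

θ' = 1.8326 + -1.0·1.0 = 0.8326
R = v/ω = 1.75/-1.0 = -1.7500
x' = 3 + -1.7500·(sin 0.8326 − sin 1.8326) = 3.3959
y' = 5 − -1.7500·(cos 0.8326 − cos 1.8326) = 6.6306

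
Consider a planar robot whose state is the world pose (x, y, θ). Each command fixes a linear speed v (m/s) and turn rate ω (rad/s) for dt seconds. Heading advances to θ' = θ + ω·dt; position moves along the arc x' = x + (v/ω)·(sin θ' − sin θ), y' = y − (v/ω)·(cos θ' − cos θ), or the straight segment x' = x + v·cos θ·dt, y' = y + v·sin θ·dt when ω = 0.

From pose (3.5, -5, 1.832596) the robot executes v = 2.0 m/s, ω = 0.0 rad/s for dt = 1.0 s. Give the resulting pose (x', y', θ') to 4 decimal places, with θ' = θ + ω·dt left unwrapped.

θ' = 1.8326 + 0.0·1.0 = 1.8326
ω = 0 → straight: x' = 3.5 + 2.0·cos(1.8326)·1.0 = 2.9824
y' = -5 + 2.0·sin(1.8326)·1.0 = -3.0681

(2.9824, -3.0681, 1.8326)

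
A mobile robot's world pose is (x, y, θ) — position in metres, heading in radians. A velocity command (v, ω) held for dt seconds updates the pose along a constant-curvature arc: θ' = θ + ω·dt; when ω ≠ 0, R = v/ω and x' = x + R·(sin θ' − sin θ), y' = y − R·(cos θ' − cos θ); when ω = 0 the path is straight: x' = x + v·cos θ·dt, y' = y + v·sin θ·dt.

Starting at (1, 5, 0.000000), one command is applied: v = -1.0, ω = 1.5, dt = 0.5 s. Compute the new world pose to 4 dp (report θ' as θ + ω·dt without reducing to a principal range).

(0.5456, 4.8211, 0.7500)

θ' = 0.0000 + 1.5·0.5 = 0.7500
R = v/ω = -1.0/1.5 = -0.6667
x' = 1 + -0.6667·(sin 0.7500 − sin 0.0000) = 0.5456
y' = 5 − -0.6667·(cos 0.7500 − cos 0.0000) = 4.8211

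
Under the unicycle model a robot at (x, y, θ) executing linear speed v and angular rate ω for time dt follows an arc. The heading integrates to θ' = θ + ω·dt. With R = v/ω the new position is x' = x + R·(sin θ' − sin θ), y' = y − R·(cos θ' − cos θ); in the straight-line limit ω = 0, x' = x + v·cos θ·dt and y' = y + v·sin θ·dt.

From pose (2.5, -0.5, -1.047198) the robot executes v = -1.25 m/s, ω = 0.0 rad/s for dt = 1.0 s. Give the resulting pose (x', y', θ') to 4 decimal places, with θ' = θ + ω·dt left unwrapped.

θ' = -1.0472 + 0.0·1.0 = -1.0472
ω = 0 → straight: x' = 2.5 + -1.25·cos(-1.0472)·1.0 = 1.8750
y' = -0.5 + -1.25·sin(-1.0472)·1.0 = 0.5825

(1.8750, 0.5825, -1.0472)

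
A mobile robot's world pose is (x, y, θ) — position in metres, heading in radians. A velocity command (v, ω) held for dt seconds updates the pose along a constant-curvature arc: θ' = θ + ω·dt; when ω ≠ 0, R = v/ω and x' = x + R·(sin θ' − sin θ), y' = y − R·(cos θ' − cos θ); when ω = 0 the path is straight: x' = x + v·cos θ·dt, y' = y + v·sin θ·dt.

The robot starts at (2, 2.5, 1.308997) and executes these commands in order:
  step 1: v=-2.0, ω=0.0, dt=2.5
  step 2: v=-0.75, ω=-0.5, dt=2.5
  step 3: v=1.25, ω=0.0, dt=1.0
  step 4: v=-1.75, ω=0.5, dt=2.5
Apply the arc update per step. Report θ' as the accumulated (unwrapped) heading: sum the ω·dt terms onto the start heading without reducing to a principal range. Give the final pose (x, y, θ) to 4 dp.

(-2.5811, -5.9531, 1.3090)

step 1: θ'=1.3090 (straight) → pose (0.7059, -2.3296, 1.3090)
step 2: θ'=0.0590 (R=1.5000) → pose (-0.6545, -3.4388, 0.0590)
step 3: θ'=0.0590 (straight) → pose (0.5933, -3.3651, 0.0590)
step 4: θ'=1.3090 (R=-3.5000) → pose (-2.5811, -5.9531, 1.3090)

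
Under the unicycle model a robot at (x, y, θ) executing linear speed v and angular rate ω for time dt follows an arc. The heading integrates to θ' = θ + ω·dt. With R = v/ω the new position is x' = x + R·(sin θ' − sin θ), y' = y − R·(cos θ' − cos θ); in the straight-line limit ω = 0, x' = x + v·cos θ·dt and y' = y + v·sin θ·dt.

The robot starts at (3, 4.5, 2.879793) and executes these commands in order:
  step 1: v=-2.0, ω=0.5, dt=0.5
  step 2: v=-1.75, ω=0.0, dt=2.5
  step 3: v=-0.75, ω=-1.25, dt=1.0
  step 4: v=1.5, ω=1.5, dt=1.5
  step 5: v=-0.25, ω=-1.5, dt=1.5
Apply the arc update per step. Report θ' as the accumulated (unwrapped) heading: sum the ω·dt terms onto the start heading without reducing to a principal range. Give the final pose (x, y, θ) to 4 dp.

step 1: θ'=3.1298 (R=-4.0000) → pose (3.9881, 4.3640, 3.1298)
step 2: θ'=3.1298 (straight) → pose (8.3628, 4.3124, 3.1298)
step 3: θ'=1.8798 (R=0.6000) → pose (8.9273, 3.8949, 1.8798)
step 4: θ'=4.1298 (R=1.0000) → pose (7.1396, 4.1410, 4.1298)
step 5: θ'=1.8798 (R=0.1667) → pose (7.4375, 4.0999, 1.8798)

(7.4375, 4.0999, 1.8798)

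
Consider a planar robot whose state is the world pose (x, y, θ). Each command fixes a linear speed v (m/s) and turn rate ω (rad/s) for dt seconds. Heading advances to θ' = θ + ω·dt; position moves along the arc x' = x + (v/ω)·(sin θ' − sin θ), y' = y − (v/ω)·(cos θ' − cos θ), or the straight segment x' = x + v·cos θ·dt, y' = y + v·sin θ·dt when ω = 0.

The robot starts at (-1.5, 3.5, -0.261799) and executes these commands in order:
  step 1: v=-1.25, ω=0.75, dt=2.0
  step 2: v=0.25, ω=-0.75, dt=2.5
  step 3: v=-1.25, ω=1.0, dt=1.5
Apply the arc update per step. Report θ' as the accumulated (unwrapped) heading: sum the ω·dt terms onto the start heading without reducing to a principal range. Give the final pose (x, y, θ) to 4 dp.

(-4.6866, 2.4010, 0.8632)

step 1: θ'=1.2382 (R=-1.6667) → pose (-3.5067, 2.4343, 1.2382)
step 2: θ'=-0.6368 (R=-0.3333) → pose (-2.9934, 2.5935, -0.6368)
step 3: θ'=0.8632 (R=-1.2500) → pose (-4.6866, 2.4010, 0.8632)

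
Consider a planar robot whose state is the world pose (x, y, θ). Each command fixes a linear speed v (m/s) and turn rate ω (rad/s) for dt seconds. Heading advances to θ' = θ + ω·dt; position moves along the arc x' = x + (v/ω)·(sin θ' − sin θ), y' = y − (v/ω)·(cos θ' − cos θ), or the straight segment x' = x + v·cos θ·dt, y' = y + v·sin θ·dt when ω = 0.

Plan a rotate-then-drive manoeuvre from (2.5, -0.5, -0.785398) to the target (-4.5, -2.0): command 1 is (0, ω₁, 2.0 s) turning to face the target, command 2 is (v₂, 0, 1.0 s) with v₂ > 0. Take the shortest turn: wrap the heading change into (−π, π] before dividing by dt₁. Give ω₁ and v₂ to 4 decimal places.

ω₁ = -1.0726, v₂ = 7.1589

heading to target = atan2(-2−-0.5, -4.5−2.5) = -2.9305
Δθ = wrap(-2.9305 − -0.7854) = -2.1451; ω₁ = Δθ/dt₁ = -1.0726
distance = √((-4.5−2.5)² + (-2−-0.5)²) = 7.1589; v₂ = distance/dt₂ = 7.1589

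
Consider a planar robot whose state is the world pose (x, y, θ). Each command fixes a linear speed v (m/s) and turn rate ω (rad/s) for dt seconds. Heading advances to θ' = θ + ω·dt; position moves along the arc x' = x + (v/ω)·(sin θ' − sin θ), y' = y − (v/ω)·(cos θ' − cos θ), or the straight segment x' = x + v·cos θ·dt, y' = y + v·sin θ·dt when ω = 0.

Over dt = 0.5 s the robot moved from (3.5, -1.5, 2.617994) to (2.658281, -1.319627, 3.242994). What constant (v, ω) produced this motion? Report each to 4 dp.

Δθ = 3.242994 − 2.617994 = 0.625000
ω = Δθ/dt = 0.625000/0.5 = 1.2500
R = Δx/(sin θ' − sin θ) = 1.4000
v = R·ω = 1.4000·1.2500 = 1.7500

v = 1.7500, ω = 1.2500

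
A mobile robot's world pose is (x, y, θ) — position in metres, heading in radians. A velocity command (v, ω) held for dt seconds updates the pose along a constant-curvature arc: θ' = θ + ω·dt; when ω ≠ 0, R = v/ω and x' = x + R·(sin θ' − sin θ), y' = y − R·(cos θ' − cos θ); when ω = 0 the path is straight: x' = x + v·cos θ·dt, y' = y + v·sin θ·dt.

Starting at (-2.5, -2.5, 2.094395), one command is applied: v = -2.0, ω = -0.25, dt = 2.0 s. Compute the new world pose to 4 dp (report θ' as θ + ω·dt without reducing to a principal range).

θ' = 2.0944 + -0.25·2.0 = 1.5944
R = v/ω = -2.0/-0.25 = 8.0000
x' = -2.5 + 8.0000·(sin 1.5944 − sin 2.0944) = -1.4304
y' = -2.5 − 8.0000·(cos 1.5944 − cos 2.0944) = -6.3112

(-1.4304, -6.3112, 1.5944)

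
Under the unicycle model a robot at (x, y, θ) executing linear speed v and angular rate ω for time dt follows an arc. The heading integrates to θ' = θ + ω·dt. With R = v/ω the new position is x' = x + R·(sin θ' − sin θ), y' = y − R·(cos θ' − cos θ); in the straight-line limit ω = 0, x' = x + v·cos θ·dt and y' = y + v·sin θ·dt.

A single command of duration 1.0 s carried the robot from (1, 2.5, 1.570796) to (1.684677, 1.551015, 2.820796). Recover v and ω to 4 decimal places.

v = -1.2500, ω = 1.2500

Δθ = 2.820796 − 1.570796 = 1.250000
ω = Δθ/dt = 1.250000/1.0 = 1.2500
R = −Δy/(cos θ' − cos θ) = -1.0000
v = R·ω = -1.0000·1.2500 = -1.2500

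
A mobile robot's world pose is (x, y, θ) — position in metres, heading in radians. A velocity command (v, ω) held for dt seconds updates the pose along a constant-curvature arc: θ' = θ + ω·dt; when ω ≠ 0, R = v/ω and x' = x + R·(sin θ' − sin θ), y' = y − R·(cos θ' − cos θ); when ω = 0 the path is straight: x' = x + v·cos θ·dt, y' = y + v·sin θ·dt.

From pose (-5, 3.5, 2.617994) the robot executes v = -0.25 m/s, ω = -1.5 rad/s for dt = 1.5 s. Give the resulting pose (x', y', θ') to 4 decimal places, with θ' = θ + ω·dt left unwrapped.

θ' = 2.6180 + -1.5·1.5 = 0.3680
R = v/ω = -0.25/-1.5 = 0.1667
x' = -5 + 0.1667·(sin 0.3680 − sin 2.6180) = -5.0234
y' = 3.5 − 0.1667·(cos 0.3680 − cos 2.6180) = 3.2002

(-5.0234, 3.2002, 0.3680)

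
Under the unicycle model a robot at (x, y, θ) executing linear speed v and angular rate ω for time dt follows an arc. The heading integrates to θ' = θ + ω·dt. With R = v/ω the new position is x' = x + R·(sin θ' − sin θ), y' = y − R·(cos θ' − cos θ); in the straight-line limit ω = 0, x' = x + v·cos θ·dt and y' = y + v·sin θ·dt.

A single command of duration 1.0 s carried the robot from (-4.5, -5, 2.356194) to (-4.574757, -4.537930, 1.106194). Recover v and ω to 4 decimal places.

v = 0.5000, ω = -1.2500

Δθ = 1.106194 − 2.356194 = -1.250000
ω = Δθ/dt = -1.250000/1.0 = -1.2500
R = −Δy/(cos θ' − cos θ) = -0.4000
v = R·ω = -0.4000·-1.2500 = 0.5000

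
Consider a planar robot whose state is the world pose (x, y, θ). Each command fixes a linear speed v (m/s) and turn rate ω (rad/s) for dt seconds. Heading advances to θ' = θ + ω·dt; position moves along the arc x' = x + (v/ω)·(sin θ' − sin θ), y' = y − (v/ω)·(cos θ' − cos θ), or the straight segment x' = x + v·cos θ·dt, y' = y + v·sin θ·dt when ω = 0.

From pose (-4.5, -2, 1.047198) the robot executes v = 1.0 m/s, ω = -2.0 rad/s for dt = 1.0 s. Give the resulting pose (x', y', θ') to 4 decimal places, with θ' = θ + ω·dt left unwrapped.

θ' = 1.0472 + -2.0·1.0 = -0.9528
R = v/ω = 1.0/-2.0 = -0.5000
x' = -4.5 + -0.5000·(sin -0.9528 − sin 1.0472) = -3.6595
y' = -2 − -0.5000·(cos -0.9528 − cos 1.0472) = -1.9603

(-3.6595, -1.9603, -0.9528)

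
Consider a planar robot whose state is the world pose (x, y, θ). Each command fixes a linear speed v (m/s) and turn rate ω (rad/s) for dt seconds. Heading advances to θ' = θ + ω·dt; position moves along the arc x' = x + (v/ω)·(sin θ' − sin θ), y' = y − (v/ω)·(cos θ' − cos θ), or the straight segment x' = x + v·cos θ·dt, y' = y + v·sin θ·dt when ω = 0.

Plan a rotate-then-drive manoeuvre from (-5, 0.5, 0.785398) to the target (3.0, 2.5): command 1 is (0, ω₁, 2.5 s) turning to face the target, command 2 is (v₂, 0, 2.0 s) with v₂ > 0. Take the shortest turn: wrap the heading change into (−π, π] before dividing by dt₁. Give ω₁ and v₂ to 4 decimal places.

ω₁ = -0.2162, v₂ = 4.1231

heading to target = atan2(2.5−0.5, 3−-5) = 0.2450
Δθ = wrap(0.2450 − 0.7854) = -0.5404; ω₁ = Δθ/dt₁ = -0.2162
distance = √((3−-5)² + (2.5−0.5)²) = 8.2462; v₂ = distance/dt₂ = 4.1231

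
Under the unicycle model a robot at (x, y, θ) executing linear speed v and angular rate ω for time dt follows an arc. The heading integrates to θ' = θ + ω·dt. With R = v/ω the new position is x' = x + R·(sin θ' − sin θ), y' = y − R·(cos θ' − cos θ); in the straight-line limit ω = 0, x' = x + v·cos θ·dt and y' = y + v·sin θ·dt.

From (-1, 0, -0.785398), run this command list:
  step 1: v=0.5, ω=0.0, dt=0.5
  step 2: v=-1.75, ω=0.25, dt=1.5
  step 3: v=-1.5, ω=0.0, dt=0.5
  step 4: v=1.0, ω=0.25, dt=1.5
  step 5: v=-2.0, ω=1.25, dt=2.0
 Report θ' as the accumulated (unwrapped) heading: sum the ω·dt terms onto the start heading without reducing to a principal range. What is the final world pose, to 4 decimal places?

(-3.2725, -1.5843, 2.4646)

step 1: θ'=-0.7854 (straight) → pose (-0.8232, -0.1768, -0.7854)
step 2: θ'=-0.4104 (R=-7.0000) → pose (-2.9801, 1.2922, -0.4104)
step 3: θ'=-0.4104 (straight) → pose (-3.6679, 1.5914, -0.4104)
step 4: θ'=-0.0354 (R=4.0000) → pose (-2.2135, 1.2618, -0.0354)
step 5: θ'=2.4646 (R=-1.6000) → pose (-3.2725, -1.5843, 2.4646)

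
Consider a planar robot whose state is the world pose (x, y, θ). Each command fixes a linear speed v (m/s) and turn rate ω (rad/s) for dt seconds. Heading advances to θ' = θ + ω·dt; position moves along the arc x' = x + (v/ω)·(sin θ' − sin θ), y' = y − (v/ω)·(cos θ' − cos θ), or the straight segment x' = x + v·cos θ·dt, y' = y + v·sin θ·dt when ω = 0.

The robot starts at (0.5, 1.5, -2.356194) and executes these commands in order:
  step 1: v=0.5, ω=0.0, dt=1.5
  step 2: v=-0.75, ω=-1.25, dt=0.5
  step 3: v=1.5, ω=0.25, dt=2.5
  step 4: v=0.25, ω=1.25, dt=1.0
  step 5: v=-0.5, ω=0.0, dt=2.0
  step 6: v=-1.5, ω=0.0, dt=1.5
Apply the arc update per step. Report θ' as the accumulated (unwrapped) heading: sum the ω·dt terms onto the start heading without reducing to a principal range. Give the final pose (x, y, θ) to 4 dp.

step 1: θ'=-2.3562 (straight) → pose (-0.0303, 0.9697, -2.3562)
step 2: θ'=-2.9812 (R=0.6000) → pose (0.2981, 1.1377, -2.9812)
step 3: θ'=-2.3562 (R=6.0000) → pose (-2.9863, -0.5426, -2.3562)
step 4: θ'=-1.1062 (R=0.2000) → pose (-3.0236, -0.7737, -1.1062)
step 5: θ'=-1.1062 (straight) → pose (-3.4717, 0.1203, -1.1062)
step 6: θ'=-1.1062 (straight) → pose (-4.4799, 2.1318, -1.1062)

(-4.4799, 2.1318, -1.1062)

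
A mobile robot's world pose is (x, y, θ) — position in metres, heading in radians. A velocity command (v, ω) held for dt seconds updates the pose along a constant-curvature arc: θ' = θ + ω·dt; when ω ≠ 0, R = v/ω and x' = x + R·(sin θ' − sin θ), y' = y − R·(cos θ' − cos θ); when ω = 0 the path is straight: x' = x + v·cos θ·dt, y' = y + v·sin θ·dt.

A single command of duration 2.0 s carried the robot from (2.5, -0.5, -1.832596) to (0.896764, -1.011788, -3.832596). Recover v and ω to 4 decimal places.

Δθ = -3.832596 − -1.832596 = -2.000000
ω = Δθ/dt = -2.000000/2.0 = -1.0000
R = Δx/(sin θ' − sin θ) = -1.0000
v = R·ω = -1.0000·-1.0000 = 1.0000

v = 1.0000, ω = -1.0000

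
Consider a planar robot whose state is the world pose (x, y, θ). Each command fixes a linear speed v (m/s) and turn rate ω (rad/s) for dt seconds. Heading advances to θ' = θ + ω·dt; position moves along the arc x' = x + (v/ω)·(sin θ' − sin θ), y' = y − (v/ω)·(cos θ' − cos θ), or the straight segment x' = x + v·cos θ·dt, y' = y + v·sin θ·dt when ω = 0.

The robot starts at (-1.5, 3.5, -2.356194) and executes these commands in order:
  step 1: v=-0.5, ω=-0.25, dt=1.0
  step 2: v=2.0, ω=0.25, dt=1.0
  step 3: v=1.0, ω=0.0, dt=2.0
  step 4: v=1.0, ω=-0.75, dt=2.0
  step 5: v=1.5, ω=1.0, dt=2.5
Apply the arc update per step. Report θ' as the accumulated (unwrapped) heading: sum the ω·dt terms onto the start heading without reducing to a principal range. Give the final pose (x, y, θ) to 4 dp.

(-8.3609, -0.3488, -1.3562)

step 1: θ'=-2.6062 (R=2.0000) → pose (-1.1062, 3.8059, -2.6062)
step 2: θ'=-2.3562 (R=8.0000) → pose (-2.6815, 2.5822, -2.3562)
step 3: θ'=-2.3562 (straight) → pose (-4.0958, 1.1680, -2.3562)
step 4: θ'=-3.8562 (R=-1.3333) → pose (-5.9123, 1.1037, -3.8562)
step 5: θ'=-1.3562 (R=1.5000) → pose (-8.3609, -0.3488, -1.3562)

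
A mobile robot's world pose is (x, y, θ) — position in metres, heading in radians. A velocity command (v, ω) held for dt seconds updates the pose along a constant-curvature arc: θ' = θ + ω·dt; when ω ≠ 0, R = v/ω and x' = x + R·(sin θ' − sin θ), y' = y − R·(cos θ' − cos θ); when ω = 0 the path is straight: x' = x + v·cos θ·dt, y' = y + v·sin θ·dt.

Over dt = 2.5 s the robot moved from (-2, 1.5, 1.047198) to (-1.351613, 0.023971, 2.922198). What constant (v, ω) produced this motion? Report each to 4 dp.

Δθ = 2.922198 − 1.047198 = 1.875000
ω = Δθ/dt = 1.875000/2.5 = 0.7500
R = −Δy/(cos θ' − cos θ) = -1.0000
v = R·ω = -1.0000·0.7500 = -0.7500

v = -0.7500, ω = 0.7500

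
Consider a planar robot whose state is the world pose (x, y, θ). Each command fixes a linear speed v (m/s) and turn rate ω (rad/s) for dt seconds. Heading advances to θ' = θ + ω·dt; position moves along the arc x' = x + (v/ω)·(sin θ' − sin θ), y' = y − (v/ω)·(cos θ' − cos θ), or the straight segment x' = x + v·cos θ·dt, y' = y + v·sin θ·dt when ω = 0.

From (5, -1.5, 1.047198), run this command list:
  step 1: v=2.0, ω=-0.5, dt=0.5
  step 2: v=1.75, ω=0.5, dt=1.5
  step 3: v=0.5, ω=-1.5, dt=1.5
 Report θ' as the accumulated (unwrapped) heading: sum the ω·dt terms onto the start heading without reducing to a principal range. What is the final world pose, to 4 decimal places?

step 1: θ'=0.7972 (R=-4.0000) → pose (5.6025, -0.7051, 0.7972)
step 2: θ'=1.5472 (R=3.5000) → pose (6.5976, 1.6578, 1.5472)
step 3: θ'=-0.7028 (R=-0.3333) → pose (7.1463, 1.9042, -0.7028)

(7.1463, 1.9042, -0.7028)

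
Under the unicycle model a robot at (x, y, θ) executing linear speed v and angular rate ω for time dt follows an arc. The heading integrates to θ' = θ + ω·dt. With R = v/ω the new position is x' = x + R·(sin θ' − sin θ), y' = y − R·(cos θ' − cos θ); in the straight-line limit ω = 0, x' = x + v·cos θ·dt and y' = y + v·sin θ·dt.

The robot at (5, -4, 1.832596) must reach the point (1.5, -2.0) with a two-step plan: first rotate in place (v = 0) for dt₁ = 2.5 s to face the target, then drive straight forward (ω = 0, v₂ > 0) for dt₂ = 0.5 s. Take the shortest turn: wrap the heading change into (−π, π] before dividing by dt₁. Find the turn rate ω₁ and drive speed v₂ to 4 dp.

heading to target = atan2(-2−-4, 1.5−5) = 2.6224
Δθ = wrap(2.6224 − 1.8326) = 0.7899; ω₁ = Δθ/dt₁ = 0.3159
distance = √((1.5−5)² + (-2−-4)²) = 4.0311; v₂ = distance/dt₂ = 8.0623

ω₁ = 0.3159, v₂ = 8.0623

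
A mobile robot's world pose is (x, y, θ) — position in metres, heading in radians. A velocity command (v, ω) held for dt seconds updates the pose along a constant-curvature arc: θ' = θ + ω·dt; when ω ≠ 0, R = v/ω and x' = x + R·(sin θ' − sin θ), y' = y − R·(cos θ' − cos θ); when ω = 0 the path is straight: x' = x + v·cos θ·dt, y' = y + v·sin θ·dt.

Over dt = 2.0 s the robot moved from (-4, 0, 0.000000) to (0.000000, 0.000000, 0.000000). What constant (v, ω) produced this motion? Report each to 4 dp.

v = 2.0000, ω = 0.0000

Δθ = 0.000000 − 0.000000 = 0.000000
ω = Δθ/dt = 0.000000/2.0 = 0.0000
ω = 0 → v = (Δx·cos θ + Δy·sin θ)/dt = 2.0000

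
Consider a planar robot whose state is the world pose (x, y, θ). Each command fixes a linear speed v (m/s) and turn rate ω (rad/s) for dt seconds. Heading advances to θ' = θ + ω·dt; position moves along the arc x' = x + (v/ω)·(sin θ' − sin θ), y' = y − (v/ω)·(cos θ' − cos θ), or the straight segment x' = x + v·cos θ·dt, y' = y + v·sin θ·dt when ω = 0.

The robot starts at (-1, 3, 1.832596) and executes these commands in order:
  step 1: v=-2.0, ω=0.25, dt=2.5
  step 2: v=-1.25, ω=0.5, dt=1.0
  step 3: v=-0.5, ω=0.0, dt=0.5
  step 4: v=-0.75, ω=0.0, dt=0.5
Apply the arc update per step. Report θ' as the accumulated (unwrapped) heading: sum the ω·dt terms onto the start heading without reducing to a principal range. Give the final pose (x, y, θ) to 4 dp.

step 1: θ'=2.4576 (R=-8.0000) → pose (1.6722, -1.1299, 2.4576)
step 2: θ'=2.9576 (R=-2.5000) → pose (2.7946, -1.6500, 2.9576)
step 3: θ'=2.9576 (straight) → pose (3.0404, -1.6958, 2.9576)
step 4: θ'=2.9576 (straight) → pose (3.4090, -1.7644, 2.9576)

(3.4090, -1.7644, 2.9576)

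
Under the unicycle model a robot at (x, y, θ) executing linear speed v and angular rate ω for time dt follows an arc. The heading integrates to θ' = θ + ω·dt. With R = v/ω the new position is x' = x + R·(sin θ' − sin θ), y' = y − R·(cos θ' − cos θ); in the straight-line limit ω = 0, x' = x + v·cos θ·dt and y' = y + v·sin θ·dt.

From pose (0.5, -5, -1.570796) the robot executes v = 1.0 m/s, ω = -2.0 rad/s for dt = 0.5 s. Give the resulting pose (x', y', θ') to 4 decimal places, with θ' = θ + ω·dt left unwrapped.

(0.2702, -5.4207, -2.5708)

θ' = -1.5708 + -2.0·0.5 = -2.5708
R = v/ω = 1.0/-2.0 = -0.5000
x' = 0.5 + -0.5000·(sin -2.5708 − sin -1.5708) = 0.2702
y' = -5 − -0.5000·(cos -2.5708 − cos -1.5708) = -5.4207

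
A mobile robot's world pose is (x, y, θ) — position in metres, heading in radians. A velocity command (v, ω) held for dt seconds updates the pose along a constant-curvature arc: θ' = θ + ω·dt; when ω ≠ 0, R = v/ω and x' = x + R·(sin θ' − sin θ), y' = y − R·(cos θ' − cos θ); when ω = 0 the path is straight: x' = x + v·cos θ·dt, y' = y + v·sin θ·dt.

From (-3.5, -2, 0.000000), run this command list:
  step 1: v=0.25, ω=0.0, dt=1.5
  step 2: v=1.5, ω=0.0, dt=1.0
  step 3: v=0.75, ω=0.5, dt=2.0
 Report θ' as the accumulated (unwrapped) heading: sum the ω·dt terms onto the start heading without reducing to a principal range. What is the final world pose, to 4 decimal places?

(-0.3628, -1.3105, 1.0000)

step 1: θ'=0.0000 (straight) → pose (-3.1250, -2.0000, 0.0000)
step 2: θ'=0.0000 (straight) → pose (-1.6250, -2.0000, 0.0000)
step 3: θ'=1.0000 (R=1.5000) → pose (-0.3628, -1.3105, 1.0000)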